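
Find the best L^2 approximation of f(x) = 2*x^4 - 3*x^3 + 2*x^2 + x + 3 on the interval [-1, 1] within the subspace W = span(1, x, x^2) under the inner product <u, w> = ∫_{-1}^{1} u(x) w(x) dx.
g(x) = 26*x^2/7 - 4*x/5 + 99/35

The best approximation g ∈ W is the orthogonal projection of f onto W. Writing g = a_0 + a_1 x + a_2 x^2, the coefficients solve the normal equations G · a = b where
  G_{ij} = <φ_i, φ_j> and b_i = <f, φ_i>, with φ_0 = 1, φ_1 = x, φ_2 = x^2.
G =
  [2, 0, 2/3]
  [0, 2/3, 0]
  [2/3, 0, 2/5],
b = (122/15, -8/15, 118/35).
Solving gives a_0 = 99/35, a_1 = -4/5, a_2 = 26/7, so
  g(x) = 26*x^2/7 - 4*x/5 + 99/35.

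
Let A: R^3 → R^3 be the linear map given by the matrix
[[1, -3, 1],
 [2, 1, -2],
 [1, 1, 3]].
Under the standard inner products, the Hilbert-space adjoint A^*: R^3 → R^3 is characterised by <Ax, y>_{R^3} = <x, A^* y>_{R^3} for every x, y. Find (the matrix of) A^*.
A^* = A^T =
[[1, 2, 1],
 [-3, 1, 1],
 [1, -2, 3]]

For real matrices with standard dot products, the defining identity <Ax, y> = <x, A^* y> gives (Ax)^T y = x^T (A^*) y, i.e. x^T A^T y = x^T (A^*) y. Since this holds for all x, y, we must have A^* = A^T. Therefore
A^* =
[[1, 2, 1],
 [-3, 1, 1],
 [1, -2, 3]].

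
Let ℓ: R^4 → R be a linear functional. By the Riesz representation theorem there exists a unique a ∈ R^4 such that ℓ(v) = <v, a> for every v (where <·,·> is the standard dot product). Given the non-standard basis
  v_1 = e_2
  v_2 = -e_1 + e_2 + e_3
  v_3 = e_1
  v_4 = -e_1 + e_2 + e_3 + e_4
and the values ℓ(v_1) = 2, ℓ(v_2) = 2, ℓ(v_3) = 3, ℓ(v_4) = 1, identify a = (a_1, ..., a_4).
a = (3, 2, 3, -1)

Write a = (a_1, ..., a_4) in the standard basis. For each basis vector v_i, ℓ(v_i) = <v_i, a> is a linear equation in the a_j's. Collect the n equations into a matrix system V a = ℓ, where row i of V is v_i (expressed in the standard basis). Since V is invertible (lower-triangular with 1s on the diagonal, up to permutation), solve by back-substitution:
  V =
[[0, 1, 0, 0],
 [-1, 1, 1, 0],
 [1, 0, 0, 0],
 [-1, 1, 1, 1]]
  V a = (2, 2, 3, 1)
Solving gives a = (3, 2, 3, -1).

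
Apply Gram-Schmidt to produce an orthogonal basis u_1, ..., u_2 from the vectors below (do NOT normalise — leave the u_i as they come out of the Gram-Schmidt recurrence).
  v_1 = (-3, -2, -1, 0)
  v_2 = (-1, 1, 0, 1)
Orthogonal basis:
  u_1 = (-3, -2, -1, 0)
  u_2 = (-11/14, 8/7, 1/14, 1)

Apply the Gram-Schmidt recurrence
  u_1 = v_1
  u_i = v_i − Σ_{j<i} ((v_i · u_j) / (u_j · u_j)) · u_j.

Step by step this gives:
  u_1 = (-3, -2, -1, 0)
  u_2 = (-11/14, 8/7, 1/14, 1)

Orthogonality check:
  u_2 · u_1 = 0 (should be 0)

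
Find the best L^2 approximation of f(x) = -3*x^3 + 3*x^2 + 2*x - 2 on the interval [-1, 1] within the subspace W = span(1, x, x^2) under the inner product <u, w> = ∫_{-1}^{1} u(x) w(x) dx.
g(x) = 3*x^2 + x/5 - 2

The best approximation g ∈ W is the orthogonal projection of f onto W. Writing g = a_0 + a_1 x + a_2 x^2, the coefficients solve the normal equations G · a = b where
  G_{ij} = <φ_i, φ_j> and b_i = <f, φ_i>, with φ_0 = 1, φ_1 = x, φ_2 = x^2.
G =
  [2, 0, 2/3]
  [0, 2/3, 0]
  [2/3, 0, 2/5],
b = (-2, 2/15, -2/15).
Solving gives a_0 = -2, a_1 = 1/5, a_2 = 3, so
  g(x) = 3*x^2 + x/5 - 2.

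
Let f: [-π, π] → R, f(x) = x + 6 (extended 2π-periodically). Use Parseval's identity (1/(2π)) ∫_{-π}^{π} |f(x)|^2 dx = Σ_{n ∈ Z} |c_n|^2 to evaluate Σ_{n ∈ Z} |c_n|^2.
Σ |c_n|^2 = π^2/3 + 36

Expand and integrate term by term over [-π, π]:
  ∫ (x)^2 dx = 1·(2π^3/3); ∫ 2·1·(6)·x dx = 0 (odd integrand); ∫ 6^2 dx = 36·2π.
So (1/(2π)) ∫_{-π}^{π} (x + 6)^2 dx = 1π^2/3 + 36 = π^2/3 + 36.
Parseval ⇒ Σ |c_n|^2 = π^2/3 + 36.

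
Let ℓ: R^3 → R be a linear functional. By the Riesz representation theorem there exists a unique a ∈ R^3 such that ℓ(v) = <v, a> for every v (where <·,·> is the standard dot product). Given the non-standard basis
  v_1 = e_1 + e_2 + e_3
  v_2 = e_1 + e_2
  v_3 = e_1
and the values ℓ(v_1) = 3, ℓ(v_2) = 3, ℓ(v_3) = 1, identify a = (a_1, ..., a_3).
a = (1, 2, 0)

Write a = (a_1, ..., a_3) in the standard basis. For each basis vector v_i, ℓ(v_i) = <v_i, a> is a linear equation in the a_j's. Collect the n equations into a matrix system V a = ℓ, where row i of V is v_i (expressed in the standard basis). Since V is invertible (lower-triangular with 1s on the diagonal, up to permutation), solve by back-substitution:
  V =
[[1, 1, 1],
 [1, 1, 0],
 [1, 0, 0]]
  V a = (3, 3, 1)
Solving gives a = (1, 2, 0).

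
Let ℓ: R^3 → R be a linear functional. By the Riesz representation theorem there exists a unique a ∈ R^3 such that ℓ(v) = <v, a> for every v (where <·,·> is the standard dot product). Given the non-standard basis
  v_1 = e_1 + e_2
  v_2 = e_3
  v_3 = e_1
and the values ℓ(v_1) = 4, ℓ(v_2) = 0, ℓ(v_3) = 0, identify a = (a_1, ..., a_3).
a = (0, 4, 0)

Write a = (a_1, ..., a_3) in the standard basis. For each basis vector v_i, ℓ(v_i) = <v_i, a> is a linear equation in the a_j's. Collect the n equations into a matrix system V a = ℓ, where row i of V is v_i (expressed in the standard basis). Since V is invertible (lower-triangular with 1s on the diagonal, up to permutation), solve by back-substitution:
  V =
[[1, 1, 0],
 [0, 0, 1],
 [1, 0, 0]]
  V a = (4, 0, 0)
Solving gives a = (0, 4, 0).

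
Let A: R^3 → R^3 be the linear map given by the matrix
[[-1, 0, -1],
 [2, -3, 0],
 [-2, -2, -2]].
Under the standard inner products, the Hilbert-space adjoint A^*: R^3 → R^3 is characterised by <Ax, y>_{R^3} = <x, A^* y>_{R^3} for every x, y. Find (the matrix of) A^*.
A^* = A^T =
[[-1, 2, -2],
 [0, -3, -2],
 [-1, 0, -2]]

For real matrices with standard dot products, the defining identity <Ax, y> = <x, A^* y> gives (Ax)^T y = x^T (A^*) y, i.e. x^T A^T y = x^T (A^*) y. Since this holds for all x, y, we must have A^* = A^T. Therefore
A^* =
[[-1, 2, -2],
 [0, -3, -2],
 [-1, 0, -2]].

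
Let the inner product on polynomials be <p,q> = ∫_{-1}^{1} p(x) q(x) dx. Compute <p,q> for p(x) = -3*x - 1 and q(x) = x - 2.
<p,q> = 2

Expand the product: p(x)·q(x) = -3*x^2 + 5*x + 2.
∫_{-1}^{1} of each monomial x^k gives [2/(k+1) if k even, 0 if k odd]. Integrating term-by-term (or equivalently evaluating the antiderivative F(x) = -x^3 + 5*x^2/2 + 2*x at the endpoints):
  F(1) − F(−1) = 7/2 − (3/2) = 2.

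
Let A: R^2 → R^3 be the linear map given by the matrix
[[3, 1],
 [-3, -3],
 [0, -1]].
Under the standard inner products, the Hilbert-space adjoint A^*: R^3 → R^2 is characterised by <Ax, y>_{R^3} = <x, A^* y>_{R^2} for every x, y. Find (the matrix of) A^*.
A^* = A^T =
[[3, -3, 0],
 [1, -3, -1]]

For real matrices with standard dot products, the defining identity <Ax, y> = <x, A^* y> gives (Ax)^T y = x^T (A^*) y, i.e. x^T A^T y = x^T (A^*) y. Since this holds for all x, y, we must have A^* = A^T. Therefore
A^* =
[[3, -3, 0],
 [1, -3, -1]].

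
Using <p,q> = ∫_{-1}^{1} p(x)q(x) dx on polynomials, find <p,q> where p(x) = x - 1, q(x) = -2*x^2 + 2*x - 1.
<p,q> = 14/3

Expand the product: p(x)·q(x) = -2*x^3 + 4*x^2 - 3*x + 1.
∫_{-1}^{1} of each monomial x^k gives [2/(k+1) if k even, 0 if k odd]. Integrating term-by-term (or equivalently evaluating the antiderivative F(x) = -x^4/2 + 4*x^3/3 - 3*x^2/2 + x at the endpoints):
  F(1) − F(−1) = 1/3 − (-13/3) = 14/3.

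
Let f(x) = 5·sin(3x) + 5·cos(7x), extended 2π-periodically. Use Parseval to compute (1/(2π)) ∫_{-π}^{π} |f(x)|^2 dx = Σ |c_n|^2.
Σ |c_n|^2 = 25

Expand |f|^2 and use orthogonality of {sin(nx), cos(mx)} on [-π, π]:
  ∫_{-π}^{π} sin(nx)^2 dx = π, ∫ cos(mx)^2 dx = π, and cross terms integrate to 0.
So ∫_{-π}^{π} f(x)^2 dx = 5^2 · π + 5^2 · π = (25 + 25)π.
Divide by 2π: (25 + 25)/2 = 25.
By Parseval, this equals Σ |c_n|^2.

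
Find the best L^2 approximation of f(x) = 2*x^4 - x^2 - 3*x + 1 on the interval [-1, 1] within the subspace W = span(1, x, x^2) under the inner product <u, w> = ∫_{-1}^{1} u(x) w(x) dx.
g(x) = 5*x^2/7 - 3*x + 29/35

The best approximation g ∈ W is the orthogonal projection of f onto W. Writing g = a_0 + a_1 x + a_2 x^2, the coefficients solve the normal equations G · a = b where
  G_{ij} = <φ_i, φ_j> and b_i = <f, φ_i>, with φ_0 = 1, φ_1 = x, φ_2 = x^2.
G =
  [2, 0, 2/3]
  [0, 2/3, 0]
  [2/3, 0, 2/5],
b = (32/15, -2, 88/105).
Solving gives a_0 = 29/35, a_1 = -3, a_2 = 5/7, so
  g(x) = 5*x^2/7 - 3*x + 29/35.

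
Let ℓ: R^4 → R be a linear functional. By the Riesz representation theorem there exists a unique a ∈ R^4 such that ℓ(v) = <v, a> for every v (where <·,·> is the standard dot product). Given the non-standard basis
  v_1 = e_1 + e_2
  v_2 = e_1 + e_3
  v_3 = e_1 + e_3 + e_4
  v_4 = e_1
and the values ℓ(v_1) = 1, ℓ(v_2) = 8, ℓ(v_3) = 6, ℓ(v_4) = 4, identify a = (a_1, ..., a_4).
a = (4, -3, 4, -2)

Write a = (a_1, ..., a_4) in the standard basis. For each basis vector v_i, ℓ(v_i) = <v_i, a> is a linear equation in the a_j's. Collect the n equations into a matrix system V a = ℓ, where row i of V is v_i (expressed in the standard basis). Since V is invertible (lower-triangular with 1s on the diagonal, up to permutation), solve by back-substitution:
  V =
[[1, 1, 0, 0],
 [1, 0, 1, 0],
 [1, 0, 1, 1],
 [1, 0, 0, 0]]
  V a = (1, 8, 6, 4)
Solving gives a = (4, -3, 4, -2).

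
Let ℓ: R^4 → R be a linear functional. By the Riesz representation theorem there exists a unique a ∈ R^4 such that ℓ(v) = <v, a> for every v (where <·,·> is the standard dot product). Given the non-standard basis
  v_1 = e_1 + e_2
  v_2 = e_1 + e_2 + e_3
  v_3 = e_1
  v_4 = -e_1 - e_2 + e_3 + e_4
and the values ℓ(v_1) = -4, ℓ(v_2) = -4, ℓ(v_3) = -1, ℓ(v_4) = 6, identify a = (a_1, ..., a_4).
a = (-1, -3, 0, 2)

Write a = (a_1, ..., a_4) in the standard basis. For each basis vector v_i, ℓ(v_i) = <v_i, a> is a linear equation in the a_j's. Collect the n equations into a matrix system V a = ℓ, where row i of V is v_i (expressed in the standard basis). Since V is invertible (lower-triangular with 1s on the diagonal, up to permutation), solve by back-substitution:
  V =
[[1, 1, 0, 0],
 [1, 1, 1, 0],
 [1, 0, 0, 0],
 [-1, -1, 1, 1]]
  V a = (-4, -4, -1, 6)
Solving gives a = (-1, -3, 0, 2).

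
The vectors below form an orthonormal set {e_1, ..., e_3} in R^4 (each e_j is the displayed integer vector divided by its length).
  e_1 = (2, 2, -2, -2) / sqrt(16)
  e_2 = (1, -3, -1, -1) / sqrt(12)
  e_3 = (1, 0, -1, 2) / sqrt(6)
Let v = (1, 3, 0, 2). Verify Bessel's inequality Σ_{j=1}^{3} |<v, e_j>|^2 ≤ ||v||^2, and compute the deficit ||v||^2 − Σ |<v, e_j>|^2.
Σ |<v, e_j>|^2 = 27/2; ||v||^2 = 14; deficit = 1/2

Write each e_j = u_j / sqrt(<u_j, u_j>) where u_j is the displayed integer vector. Then <v, e_j> = <v, u_j> / sqrt(<u_j, u_j>), so |<v, e_j>|^2 = <v, u_j>^2 / <u_j, u_j>.
Coefficients: <v, e_1> = 4/sqrt(16), <v, e_2> = -10/sqrt(12), <v, e_3> = 5/sqrt(6).
Square and sum: Σ |<v, e_j>|^2 = 27/2.
Compute ||v||^2 = v·v = 14.
Deficit = 14 − 27/2 = 1/2 ≥ 0, confirming Bessel's inequality. (The deficit equals ||v − Σ <v,e_j> e_j||^2, the squared distance from v to span{e_j}.)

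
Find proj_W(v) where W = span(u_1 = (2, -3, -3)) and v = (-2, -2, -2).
proj_W(v) = (8/11, -12/11, -12/11)

Set up U = [u_1 | ... | u_1] ∈ R^(3×1). The projector onto W = col(U) is P = U (U^T U)^(-1) U^T.
Compute U^T U =
  [22],
and U^T v = (8).
Solve U^T U · c = U^T v for the coefficients: c = (4/11). The projection is proj_W(v) = U c.
Check: (v - proj_W(v)) · u_1 = 0  (should be 0).
Result: proj_W(v) = (8/11, -12/11, -12/11).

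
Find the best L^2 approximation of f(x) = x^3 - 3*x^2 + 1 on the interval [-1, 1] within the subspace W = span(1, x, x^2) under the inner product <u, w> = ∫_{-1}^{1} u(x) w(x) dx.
g(x) = -3*x^2 + 3*x/5 + 1

The best approximation g ∈ W is the orthogonal projection of f onto W. Writing g = a_0 + a_1 x + a_2 x^2, the coefficients solve the normal equations G · a = b where
  G_{ij} = <φ_i, φ_j> and b_i = <f, φ_i>, with φ_0 = 1, φ_1 = x, φ_2 = x^2.
G =
  [2, 0, 2/3]
  [0, 2/3, 0]
  [2/3, 0, 2/5],
b = (0, 2/5, -8/15).
Solving gives a_0 = 1, a_1 = 3/5, a_2 = -3, so
  g(x) = -3*x^2 + 3*x/5 + 1.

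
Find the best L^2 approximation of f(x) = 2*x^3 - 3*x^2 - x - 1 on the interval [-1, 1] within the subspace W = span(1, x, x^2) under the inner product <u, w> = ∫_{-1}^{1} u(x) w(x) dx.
g(x) = -3*x^2 + x/5 - 1

The best approximation g ∈ W is the orthogonal projection of f onto W. Writing g = a_0 + a_1 x + a_2 x^2, the coefficients solve the normal equations G · a = b where
  G_{ij} = <φ_i, φ_j> and b_i = <f, φ_i>, with φ_0 = 1, φ_1 = x, φ_2 = x^2.
G =
  [2, 0, 2/3]
  [0, 2/3, 0]
  [2/3, 0, 2/5],
b = (-4, 2/15, -28/15).
Solving gives a_0 = -1, a_1 = 1/5, a_2 = -3, so
  g(x) = -3*x^2 + x/5 - 1.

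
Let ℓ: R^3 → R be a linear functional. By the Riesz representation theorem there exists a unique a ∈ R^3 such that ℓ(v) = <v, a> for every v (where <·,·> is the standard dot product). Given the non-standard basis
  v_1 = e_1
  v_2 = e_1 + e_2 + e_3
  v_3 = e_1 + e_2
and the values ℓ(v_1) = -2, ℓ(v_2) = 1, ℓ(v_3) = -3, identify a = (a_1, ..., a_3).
a = (-2, -1, 4)

Write a = (a_1, ..., a_3) in the standard basis. For each basis vector v_i, ℓ(v_i) = <v_i, a> is a linear equation in the a_j's. Collect the n equations into a matrix system V a = ℓ, where row i of V is v_i (expressed in the standard basis). Since V is invertible (lower-triangular with 1s on the diagonal, up to permutation), solve by back-substitution:
  V =
[[1, 0, 0],
 [1, 1, 1],
 [1, 1, 0]]
  V a = (-2, 1, -3)
Solving gives a = (-2, -1, 4).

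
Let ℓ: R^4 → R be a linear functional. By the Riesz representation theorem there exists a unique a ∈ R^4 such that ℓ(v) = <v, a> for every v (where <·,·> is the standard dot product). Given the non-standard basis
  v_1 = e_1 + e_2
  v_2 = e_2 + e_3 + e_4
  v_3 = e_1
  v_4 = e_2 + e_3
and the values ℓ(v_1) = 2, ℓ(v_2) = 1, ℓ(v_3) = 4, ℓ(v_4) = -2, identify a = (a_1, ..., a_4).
a = (4, -2, 0, 3)

Write a = (a_1, ..., a_4) in the standard basis. For each basis vector v_i, ℓ(v_i) = <v_i, a> is a linear equation in the a_j's. Collect the n equations into a matrix system V a = ℓ, where row i of V is v_i (expressed in the standard basis). Since V is invertible (lower-triangular with 1s on the diagonal, up to permutation), solve by back-substitution:
  V =
[[1, 1, 0, 0],
 [0, 1, 1, 1],
 [1, 0, 0, 0],
 [0, 1, 1, 0]]
  V a = (2, 1, 4, -2)
Solving gives a = (4, -2, 0, 3).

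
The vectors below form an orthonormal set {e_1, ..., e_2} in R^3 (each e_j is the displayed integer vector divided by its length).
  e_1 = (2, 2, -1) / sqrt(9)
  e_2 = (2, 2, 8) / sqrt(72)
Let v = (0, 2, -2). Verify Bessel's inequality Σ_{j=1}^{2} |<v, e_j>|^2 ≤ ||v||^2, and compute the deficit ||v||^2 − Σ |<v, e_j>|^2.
Σ |<v, e_j>|^2 = 6; ||v||^2 = 8; deficit = 2

Write each e_j = u_j / sqrt(<u_j, u_j>) where u_j is the displayed integer vector. Then <v, e_j> = <v, u_j> / sqrt(<u_j, u_j>), so |<v, e_j>|^2 = <v, u_j>^2 / <u_j, u_j>.
Coefficients: <v, e_1> = 6/sqrt(9), <v, e_2> = -12/sqrt(72).
Square and sum: Σ |<v, e_j>|^2 = 6.
Compute ||v||^2 = v·v = 8.
Deficit = 8 − 6 = 2 ≥ 0, confirming Bessel's inequality. (The deficit equals ||v − Σ <v,e_j> e_j||^2, the squared distance from v to span{e_j}.)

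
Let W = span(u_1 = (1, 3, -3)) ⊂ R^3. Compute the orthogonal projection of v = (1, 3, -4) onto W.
proj_W(v) = (22/19, 66/19, -66/19)

Set up U = [u_1 | ... | u_1] ∈ R^(3×1). The projector onto W = col(U) is P = U (U^T U)^(-1) U^T.
Compute U^T U =
  [19],
and U^T v = (22).
Solve U^T U · c = U^T v for the coefficients: c = (22/19). The projection is proj_W(v) = U c.
Check: (v - proj_W(v)) · u_1 = 0  (should be 0).
Result: proj_W(v) = (22/19, 66/19, -66/19).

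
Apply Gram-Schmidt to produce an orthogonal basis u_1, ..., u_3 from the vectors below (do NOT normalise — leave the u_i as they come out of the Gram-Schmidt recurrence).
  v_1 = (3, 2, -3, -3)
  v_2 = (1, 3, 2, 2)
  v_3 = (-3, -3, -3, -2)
Orthogonal basis:
  u_1 = (3, 2, -3, -3)
  u_2 = (40/31, 99/31, 53/31, 53/31)
  u_3 = (-767/549, 59/61, -481/549, 68/549)

Apply the Gram-Schmidt recurrence
  u_1 = v_1
  u_i = v_i − Σ_{j<i} ((v_i · u_j) / (u_j · u_j)) · u_j.

Step by step this gives:
  u_1 = (3, 2, -3, -3)
  u_2 = (40/31, 99/31, 53/31, 53/31)
  u_3 = (-767/549, 59/61, -481/549, 68/549)

Orthogonality check:
  u_2 · u_1 = 0 (should be 0)
  u_3 · u_1 = 0 (should be 0)
  u_3 · u_2 = 0 (should be 0)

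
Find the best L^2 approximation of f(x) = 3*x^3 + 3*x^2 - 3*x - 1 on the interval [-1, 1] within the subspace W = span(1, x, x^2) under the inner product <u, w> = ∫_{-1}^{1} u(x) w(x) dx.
g(x) = 3*x^2 - 6*x/5 - 1

The best approximation g ∈ W is the orthogonal projection of f onto W. Writing g = a_0 + a_1 x + a_2 x^2, the coefficients solve the normal equations G · a = b where
  G_{ij} = <φ_i, φ_j> and b_i = <f, φ_i>, with φ_0 = 1, φ_1 = x, φ_2 = x^2.
G =
  [2, 0, 2/3]
  [0, 2/3, 0]
  [2/3, 0, 2/5],
b = (0, -4/5, 8/15).
Solving gives a_0 = -1, a_1 = -6/5, a_2 = 3, so
  g(x) = 3*x^2 - 6*x/5 - 1.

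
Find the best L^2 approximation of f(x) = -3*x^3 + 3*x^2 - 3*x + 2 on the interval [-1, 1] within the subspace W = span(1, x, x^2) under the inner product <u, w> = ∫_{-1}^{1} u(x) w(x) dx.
g(x) = 3*x^2 - 24*x/5 + 2

The best approximation g ∈ W is the orthogonal projection of f onto W. Writing g = a_0 + a_1 x + a_2 x^2, the coefficients solve the normal equations G · a = b where
  G_{ij} = <φ_i, φ_j> and b_i = <f, φ_i>, with φ_0 = 1, φ_1 = x, φ_2 = x^2.
G =
  [2, 0, 2/3]
  [0, 2/3, 0]
  [2/3, 0, 2/5],
b = (6, -16/5, 38/15).
Solving gives a_0 = 2, a_1 = -24/5, a_2 = 3, so
  g(x) = 3*x^2 - 24*x/5 + 2.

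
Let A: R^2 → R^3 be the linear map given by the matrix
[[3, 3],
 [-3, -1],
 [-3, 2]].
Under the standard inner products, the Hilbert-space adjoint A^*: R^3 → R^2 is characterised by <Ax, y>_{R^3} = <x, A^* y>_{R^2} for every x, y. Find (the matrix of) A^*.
A^* = A^T =
[[3, -3, -3],
 [3, -1, 2]]

For real matrices with standard dot products, the defining identity <Ax, y> = <x, A^* y> gives (Ax)^T y = x^T (A^*) y, i.e. x^T A^T y = x^T (A^*) y. Since this holds for all x, y, we must have A^* = A^T. Therefore
A^* =
[[3, -3, -3],
 [3, -1, 2]].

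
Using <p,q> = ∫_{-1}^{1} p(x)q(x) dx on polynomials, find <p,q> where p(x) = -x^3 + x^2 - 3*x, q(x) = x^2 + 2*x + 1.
<p,q> = -56/15

Expand the product: p(x)·q(x) = -x^5 - x^4 - 2*x^3 - 5*x^2 - 3*x.
∫_{-1}^{1} of each monomial x^k gives [2/(k+1) if k even, 0 if k odd]. Integrating term-by-term (or equivalently evaluating the antiderivative F(x) = -x^6/6 - x^5/5 - x^4/2 - 5*x^3/3 - 3*x^2/2 at the endpoints):
  F(1) − F(−1) = -121/30 − (-3/10) = -56/15.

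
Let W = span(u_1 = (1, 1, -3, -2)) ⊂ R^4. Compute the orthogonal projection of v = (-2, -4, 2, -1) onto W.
proj_W(v) = (-2/3, -2/3, 2, 4/3)

Set up U = [u_1 | ... | u_1] ∈ R^(4×1). The projector onto W = col(U) is P = U (U^T U)^(-1) U^T.
Compute U^T U =
  [15],
and U^T v = (-10).
Solve U^T U · c = U^T v for the coefficients: c = (-2/3). The projection is proj_W(v) = U c.
Check: (v - proj_W(v)) · u_1 = 0  (should be 0).
Result: proj_W(v) = (-2/3, -2/3, 2, 4/3).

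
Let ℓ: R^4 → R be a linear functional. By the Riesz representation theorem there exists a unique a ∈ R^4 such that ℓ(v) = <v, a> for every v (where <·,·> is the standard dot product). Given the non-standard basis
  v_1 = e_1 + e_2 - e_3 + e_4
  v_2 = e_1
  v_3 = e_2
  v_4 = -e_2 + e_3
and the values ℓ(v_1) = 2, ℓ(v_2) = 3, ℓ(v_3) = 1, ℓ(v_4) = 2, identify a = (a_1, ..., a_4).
a = (3, 1, 3, 1)

Write a = (a_1, ..., a_4) in the standard basis. For each basis vector v_i, ℓ(v_i) = <v_i, a> is a linear equation in the a_j's. Collect the n equations into a matrix system V a = ℓ, where row i of V is v_i (expressed in the standard basis). Since V is invertible (lower-triangular with 1s on the diagonal, up to permutation), solve by back-substitution:
  V =
[[1, 1, -1, 1],
 [1, 0, 0, 0],
 [0, 1, 0, 0],
 [0, -1, 1, 0]]
  V a = (2, 3, 1, 2)
Solving gives a = (3, 1, 3, 1).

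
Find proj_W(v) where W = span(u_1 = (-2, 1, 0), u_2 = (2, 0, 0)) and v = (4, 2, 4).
proj_W(v) = (4, 2, 0)

Set up U = [u_1 | ... | u_2] ∈ R^(3×2). The projector onto W = col(U) is P = U (U^T U)^(-1) U^T.
Compute U^T U =
  [5, -4]
  [-4, 4],
and U^T v = (-6, 8).
Solve U^T U · c = U^T v for the coefficients: c = (2, 4). The projection is proj_W(v) = U c.
Check: (v - proj_W(v)) · u_1 = 0  (should be 0).
Check: (v - proj_W(v)) · u_2 = 0  (should be 0).
Result: proj_W(v) = (4, 2, 0).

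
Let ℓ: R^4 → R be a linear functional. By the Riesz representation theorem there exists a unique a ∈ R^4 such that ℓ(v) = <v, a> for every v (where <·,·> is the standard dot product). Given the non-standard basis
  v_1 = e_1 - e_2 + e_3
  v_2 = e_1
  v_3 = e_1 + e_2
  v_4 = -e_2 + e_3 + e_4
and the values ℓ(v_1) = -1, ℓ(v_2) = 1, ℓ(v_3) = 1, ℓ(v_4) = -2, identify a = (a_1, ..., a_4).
a = (1, 0, -2, 0)

Write a = (a_1, ..., a_4) in the standard basis. For each basis vector v_i, ℓ(v_i) = <v_i, a> is a linear equation in the a_j's. Collect the n equations into a matrix system V a = ℓ, where row i of V is v_i (expressed in the standard basis). Since V is invertible (lower-triangular with 1s on the diagonal, up to permutation), solve by back-substitution:
  V =
[[1, -1, 1, 0],
 [1, 0, 0, 0],
 [1, 1, 0, 0],
 [0, -1, 1, 1]]
  V a = (-1, 1, 1, -2)
Solving gives a = (1, 0, -2, 0).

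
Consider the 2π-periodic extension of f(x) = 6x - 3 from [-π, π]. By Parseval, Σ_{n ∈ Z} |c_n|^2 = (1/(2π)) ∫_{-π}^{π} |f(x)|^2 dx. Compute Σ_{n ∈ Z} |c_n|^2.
Σ |c_n|^2 = 12π^2 + 9

Expand and integrate term by term over [-π, π]:
  ∫ (6x)^2 dx = 36·(2π^3/3); ∫ 2·6·(-3)·x dx = 0 (odd integrand); ∫ (-3)^2 dx = 9·2π.
So (1/(2π)) ∫_{-π}^{π} (6x - 3)^2 dx = 36π^2/3 + 9 = 12π^2 + 9.
Parseval ⇒ Σ |c_n|^2 = 12π^2 + 9.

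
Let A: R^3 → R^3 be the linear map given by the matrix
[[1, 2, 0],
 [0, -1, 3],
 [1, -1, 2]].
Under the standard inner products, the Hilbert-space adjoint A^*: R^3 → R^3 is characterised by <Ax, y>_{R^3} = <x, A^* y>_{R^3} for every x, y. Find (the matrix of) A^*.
A^* = A^T =
[[1, 0, 1],
 [2, -1, -1],
 [0, 3, 2]]

For real matrices with standard dot products, the defining identity <Ax, y> = <x, A^* y> gives (Ax)^T y = x^T (A^*) y, i.e. x^T A^T y = x^T (A^*) y. Since this holds for all x, y, we must have A^* = A^T. Therefore
A^* =
[[1, 0, 1],
 [2, -1, -1],
 [0, 3, 2]].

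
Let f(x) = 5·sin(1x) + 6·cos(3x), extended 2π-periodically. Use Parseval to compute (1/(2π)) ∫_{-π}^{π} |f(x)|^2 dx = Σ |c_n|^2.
Σ |c_n|^2 = 61/2

Expand |f|^2 and use orthogonality of {sin(nx), cos(mx)} on [-π, π]:
  ∫_{-π}^{π} sin(nx)^2 dx = π, ∫ cos(mx)^2 dx = π, and cross terms integrate to 0.
So ∫_{-π}^{π} f(x)^2 dx = 5^2 · π + 6^2 · π = (25 + 36)π.
Divide by 2π: (25 + 36)/2 = 61/2.
By Parseval, this equals Σ |c_n|^2.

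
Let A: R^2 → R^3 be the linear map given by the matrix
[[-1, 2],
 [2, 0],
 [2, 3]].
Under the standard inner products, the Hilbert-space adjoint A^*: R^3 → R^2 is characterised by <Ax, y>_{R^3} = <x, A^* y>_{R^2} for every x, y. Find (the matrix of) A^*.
A^* = A^T =
[[-1, 2, 2],
 [2, 0, 3]]

For real matrices with standard dot products, the defining identity <Ax, y> = <x, A^* y> gives (Ax)^T y = x^T (A^*) y, i.e. x^T A^T y = x^T (A^*) y. Since this holds for all x, y, we must have A^* = A^T. Therefore
A^* =
[[-1, 2, 2],
 [2, 0, 3]].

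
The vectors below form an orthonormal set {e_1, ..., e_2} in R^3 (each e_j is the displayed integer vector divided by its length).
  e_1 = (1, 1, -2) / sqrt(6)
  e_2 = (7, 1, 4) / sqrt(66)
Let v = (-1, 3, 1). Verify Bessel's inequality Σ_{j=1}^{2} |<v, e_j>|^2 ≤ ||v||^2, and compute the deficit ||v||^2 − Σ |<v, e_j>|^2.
Σ |<v, e_j>|^2 = 0; ||v||^2 = 11; deficit = 11

Write each e_j = u_j / sqrt(<u_j, u_j>) where u_j is the displayed integer vector. Then <v, e_j> = <v, u_j> / sqrt(<u_j, u_j>), so |<v, e_j>|^2 = <v, u_j>^2 / <u_j, u_j>.
Coefficients: <v, e_1> = 0/sqrt(6), <v, e_2> = 0/sqrt(66).
Square and sum: Σ |<v, e_j>|^2 = 0.
Compute ||v||^2 = v·v = 11.
Deficit = 11 − 0 = 11 ≥ 0, confirming Bessel's inequality. (The deficit equals ||v − Σ <v,e_j> e_j||^2, the squared distance from v to span{e_j}.)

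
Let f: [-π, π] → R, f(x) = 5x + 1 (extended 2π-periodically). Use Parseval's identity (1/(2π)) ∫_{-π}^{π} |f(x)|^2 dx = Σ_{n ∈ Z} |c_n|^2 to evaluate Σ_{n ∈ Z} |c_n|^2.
Σ |c_n|^2 = 25π^2/3 + 1

Expand and integrate term by term over [-π, π]:
  ∫ (5x)^2 dx = 25·(2π^3/3); ∫ 2·5·(1)·x dx = 0 (odd integrand); ∫ 1^2 dx = 1·2π.
So (1/(2π)) ∫_{-π}^{π} (5x + 1)^2 dx = 25π^2/3 + 1 = 25π^2/3 + 1.
Parseval ⇒ Σ |c_n|^2 = 25π^2/3 + 1.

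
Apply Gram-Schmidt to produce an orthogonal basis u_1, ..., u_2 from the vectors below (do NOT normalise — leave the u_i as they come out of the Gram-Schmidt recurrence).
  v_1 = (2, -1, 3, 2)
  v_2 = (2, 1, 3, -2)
Orthogonal basis:
  u_1 = (2, -1, 3, 2)
  u_2 = (10/9, 13/9, 5/3, -26/9)

Apply the Gram-Schmidt recurrence
  u_1 = v_1
  u_i = v_i − Σ_{j<i} ((v_i · u_j) / (u_j · u_j)) · u_j.

Step by step this gives:
  u_1 = (2, -1, 3, 2)
  u_2 = (10/9, 13/9, 5/3, -26/9)

Orthogonality check:
  u_2 · u_1 = 0 (should be 0)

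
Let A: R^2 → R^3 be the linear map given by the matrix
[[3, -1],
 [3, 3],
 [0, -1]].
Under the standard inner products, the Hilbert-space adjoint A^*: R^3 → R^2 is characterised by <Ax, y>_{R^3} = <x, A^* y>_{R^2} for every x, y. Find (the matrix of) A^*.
A^* = A^T =
[[3, 3, 0],
 [-1, 3, -1]]

For real matrices with standard dot products, the defining identity <Ax, y> = <x, A^* y> gives (Ax)^T y = x^T (A^*) y, i.e. x^T A^T y = x^T (A^*) y. Since this holds for all x, y, we must have A^* = A^T. Therefore
A^* =
[[3, 3, 0],
 [-1, 3, -1]].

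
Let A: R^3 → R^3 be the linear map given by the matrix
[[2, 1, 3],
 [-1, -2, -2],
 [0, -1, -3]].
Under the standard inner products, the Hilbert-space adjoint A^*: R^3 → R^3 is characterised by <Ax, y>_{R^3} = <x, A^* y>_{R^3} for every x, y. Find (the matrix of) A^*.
A^* = A^T =
[[2, -1, 0],
 [1, -2, -1],
 [3, -2, -3]]

For real matrices with standard dot products, the defining identity <Ax, y> = <x, A^* y> gives (Ax)^T y = x^T (A^*) y, i.e. x^T A^T y = x^T (A^*) y. Since this holds for all x, y, we must have A^* = A^T. Therefore
A^* =
[[2, -1, 0],
 [1, -2, -1],
 [3, -2, -3]].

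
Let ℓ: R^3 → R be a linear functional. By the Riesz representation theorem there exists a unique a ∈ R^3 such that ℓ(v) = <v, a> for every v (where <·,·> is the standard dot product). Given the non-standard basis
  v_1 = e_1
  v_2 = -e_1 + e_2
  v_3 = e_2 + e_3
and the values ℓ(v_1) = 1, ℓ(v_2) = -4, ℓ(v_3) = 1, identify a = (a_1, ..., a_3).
a = (1, -3, 4)

Write a = (a_1, ..., a_3) in the standard basis. For each basis vector v_i, ℓ(v_i) = <v_i, a> is a linear equation in the a_j's. Collect the n equations into a matrix system V a = ℓ, where row i of V is v_i (expressed in the standard basis). Since V is invertible (lower-triangular with 1s on the diagonal, up to permutation), solve by back-substitution:
  V =
[[1, 0, 0],
 [-1, 1, 0],
 [0, 1, 1]]
  V a = (1, -4, 1)
Solving gives a = (1, -3, 4).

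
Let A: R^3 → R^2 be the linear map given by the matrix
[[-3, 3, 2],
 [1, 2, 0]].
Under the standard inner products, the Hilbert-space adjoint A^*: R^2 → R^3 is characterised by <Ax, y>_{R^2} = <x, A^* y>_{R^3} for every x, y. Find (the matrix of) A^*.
A^* = A^T =
[[-3, 1],
 [3, 2],
 [2, 0]]

For real matrices with standard dot products, the defining identity <Ax, y> = <x, A^* y> gives (Ax)^T y = x^T (A^*) y, i.e. x^T A^T y = x^T (A^*) y. Since this holds for all x, y, we must have A^* = A^T. Therefore
A^* =
[[-3, 1],
 [3, 2],
 [2, 0]].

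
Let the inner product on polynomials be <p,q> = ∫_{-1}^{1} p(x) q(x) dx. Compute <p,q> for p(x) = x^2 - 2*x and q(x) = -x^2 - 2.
<p,q> = -26/15

Expand the product: p(x)·q(x) = -x^4 + 2*x^3 - 2*x^2 + 4*x.
∫_{-1}^{1} of each monomial x^k gives [2/(k+1) if k even, 0 if k odd]. Integrating term-by-term (or equivalently evaluating the antiderivative F(x) = -x^5/5 + x^4/2 - 2*x^3/3 + 2*x^2 at the endpoints):
  F(1) − F(−1) = 49/30 − (101/30) = -26/15.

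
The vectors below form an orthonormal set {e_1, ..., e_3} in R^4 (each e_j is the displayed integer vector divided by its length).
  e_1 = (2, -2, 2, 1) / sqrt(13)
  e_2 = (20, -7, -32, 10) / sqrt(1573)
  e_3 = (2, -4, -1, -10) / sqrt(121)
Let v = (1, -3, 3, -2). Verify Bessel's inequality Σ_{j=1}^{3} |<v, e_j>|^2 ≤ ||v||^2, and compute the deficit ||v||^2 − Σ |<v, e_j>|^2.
Σ |<v, e_j>|^2 = 2**(791/971)*3**(811/971)*5**(624/971)*7**(300/971); ||v||^2 = 23; deficit = 49/121

Write each e_j = u_j / sqrt(<u_j, u_j>) where u_j is the displayed integer vector. Then <v, e_j> = <v, u_j> / sqrt(<u_j, u_j>), so |<v, e_j>|^2 = <v, u_j>^2 / <u_j, u_j>.
Coefficients: <v, e_1> = 12/sqrt(13), <v, e_2> = -75/sqrt(1573), <v, e_3> = 31/sqrt(121).
Square and sum: Σ |<v, e_j>|^2 = 2**(791/971)*3**(811/971)*5**(624/971)*7**(300/971).
Compute ||v||^2 = v·v = 23.
Deficit = 23 − 2**(791/971)*3**(811/971)*5**(624/971)*7**(300/971) = 49/121 ≥ 0, confirming Bessel's inequality. (The deficit equals ||v − Σ <v,e_j> e_j||^2, the squared distance from v to span{e_j}.)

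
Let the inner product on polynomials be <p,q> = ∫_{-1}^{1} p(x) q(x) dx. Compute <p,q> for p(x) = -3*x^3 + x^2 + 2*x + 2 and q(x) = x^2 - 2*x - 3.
<p,q> = -188/15

Expand the product: p(x)·q(x) = -3*x^5 + 7*x^4 + 9*x^3 - 5*x^2 - 10*x - 6.
∫_{-1}^{1} of each monomial x^k gives [2/(k+1) if k even, 0 if k odd]. Integrating term-by-term (or equivalently evaluating the antiderivative F(x) = -x^6/2 + 7*x^5/5 + 9*x^4/4 - 5*x^3/3 - 5*x^2 - 6*x at the endpoints):
  F(1) − F(−1) = -571/60 − (181/60) = -188/15.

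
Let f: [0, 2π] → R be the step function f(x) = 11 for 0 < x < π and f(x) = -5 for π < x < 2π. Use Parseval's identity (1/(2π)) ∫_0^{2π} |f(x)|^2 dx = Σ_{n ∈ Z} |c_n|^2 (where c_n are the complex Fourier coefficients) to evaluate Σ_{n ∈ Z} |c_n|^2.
Σ |c_n|^2 = 73

Parseval equates the L^2 energy of f (normalised by 1/(2π)) with the ℓ^2 sum of its Fourier coefficients: (1/(2π)) ∫_0^{2π} |f|^2 = Σ |c_n|^2.
Compute the left side: (1/(2π)) [∫_0^π 11^2 dx + ∫_π^{2π} (-5)^2 dx] = (1/(2π)) · (121π + 25π) = (121 + 25)/2 = 73.
So Σ_{n ∈ Z} |c_n|^2 = 73.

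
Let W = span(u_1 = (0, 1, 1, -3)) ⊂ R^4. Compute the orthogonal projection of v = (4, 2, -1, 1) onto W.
proj_W(v) = (0, -2/11, -2/11, 6/11)

Set up U = [u_1 | ... | u_1] ∈ R^(4×1). The projector onto W = col(U) is P = U (U^T U)^(-1) U^T.
Compute U^T U =
  [11],
and U^T v = (-2).
Solve U^T U · c = U^T v for the coefficients: c = (-2/11). The projection is proj_W(v) = U c.
Check: (v - proj_W(v)) · u_1 = 0  (should be 0).
Result: proj_W(v) = (0, -2/11, -2/11, 6/11).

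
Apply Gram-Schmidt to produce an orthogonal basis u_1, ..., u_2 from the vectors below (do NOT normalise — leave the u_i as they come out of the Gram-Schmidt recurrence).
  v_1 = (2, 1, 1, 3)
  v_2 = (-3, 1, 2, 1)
Orthogonal basis:
  u_1 = (2, 1, 1, 3)
  u_2 = (-3, 1, 2, 1)

Apply the Gram-Schmidt recurrence
  u_1 = v_1
  u_i = v_i − Σ_{j<i} ((v_i · u_j) / (u_j · u_j)) · u_j.

Step by step this gives:
  u_1 = (2, 1, 1, 3)
  u_2 = (-3, 1, 2, 1)

Orthogonality check:
  u_2 · u_1 = 0 (should be 0)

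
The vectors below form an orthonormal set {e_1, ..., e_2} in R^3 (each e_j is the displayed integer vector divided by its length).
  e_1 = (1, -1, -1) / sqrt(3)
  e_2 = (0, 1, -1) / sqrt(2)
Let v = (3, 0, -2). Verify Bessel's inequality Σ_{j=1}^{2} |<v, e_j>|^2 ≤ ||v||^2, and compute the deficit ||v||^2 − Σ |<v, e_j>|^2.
Σ |<v, e_j>|^2 = 31/3; ||v||^2 = 13; deficit = 8/3

Write each e_j = u_j / sqrt(<u_j, u_j>) where u_j is the displayed integer vector. Then <v, e_j> = <v, u_j> / sqrt(<u_j, u_j>), so |<v, e_j>|^2 = <v, u_j>^2 / <u_j, u_j>.
Coefficients: <v, e_1> = 5/sqrt(3), <v, e_2> = 2/sqrt(2).
Square and sum: Σ |<v, e_j>|^2 = 31/3.
Compute ||v||^2 = v·v = 13.
Deficit = 13 − 31/3 = 8/3 ≥ 0, confirming Bessel's inequality. (The deficit equals ||v − Σ <v,e_j> e_j||^2, the squared distance from v to span{e_j}.)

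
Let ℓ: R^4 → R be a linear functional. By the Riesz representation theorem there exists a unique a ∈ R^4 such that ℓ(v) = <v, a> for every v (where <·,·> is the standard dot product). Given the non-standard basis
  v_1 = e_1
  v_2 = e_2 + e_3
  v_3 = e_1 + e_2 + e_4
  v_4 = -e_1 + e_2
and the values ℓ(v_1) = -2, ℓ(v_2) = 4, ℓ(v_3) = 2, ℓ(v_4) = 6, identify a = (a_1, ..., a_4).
a = (-2, 4, 0, 0)

Write a = (a_1, ..., a_4) in the standard basis. For each basis vector v_i, ℓ(v_i) = <v_i, a> is a linear equation in the a_j's. Collect the n equations into a matrix system V a = ℓ, where row i of V is v_i (expressed in the standard basis). Since V is invertible (lower-triangular with 1s on the diagonal, up to permutation), solve by back-substitution:
  V =
[[1, 0, 0, 0],
 [0, 1, 1, 0],
 [1, 1, 0, 1],
 [-1, 1, 0, 0]]
  V a = (-2, 4, 2, 6)
Solving gives a = (-2, 4, 0, 0).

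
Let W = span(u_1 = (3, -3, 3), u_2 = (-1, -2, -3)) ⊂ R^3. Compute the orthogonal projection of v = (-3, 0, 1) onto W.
proj_W(v) = (-12/19, 18/19, -8/19)

Set up U = [u_1 | ... | u_2] ∈ R^(3×2). The projector onto W = col(U) is P = U (U^T U)^(-1) U^T.
Compute U^T U =
  [27, -6]
  [-6, 14],
and U^T v = (-6, 0).
Solve U^T U · c = U^T v for the coefficients: c = (-14/57, -2/19). The projection is proj_W(v) = U c.
Check: (v - proj_W(v)) · u_1 = 0  (should be 0).
Check: (v - proj_W(v)) · u_2 = 0  (should be 0).
Result: proj_W(v) = (-12/19, 18/19, -8/19).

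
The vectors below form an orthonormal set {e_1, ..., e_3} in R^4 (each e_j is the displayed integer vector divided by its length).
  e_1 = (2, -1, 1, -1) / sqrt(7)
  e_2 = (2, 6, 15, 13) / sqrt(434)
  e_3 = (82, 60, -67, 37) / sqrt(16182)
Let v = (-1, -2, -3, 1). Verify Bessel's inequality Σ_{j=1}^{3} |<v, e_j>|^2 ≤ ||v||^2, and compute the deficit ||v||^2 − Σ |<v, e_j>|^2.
Σ |<v, e_j>|^2 = 210/29; ||v||^2 = 15; deficit = 225/29

Write each e_j = u_j / sqrt(<u_j, u_j>) where u_j is the displayed integer vector. Then <v, e_j> = <v, u_j> / sqrt(<u_j, u_j>), so |<v, e_j>|^2 = <v, u_j>^2 / <u_j, u_j>.
Coefficients: <v, e_1> = -4/sqrt(7), <v, e_2> = -46/sqrt(434), <v, e_3> = 36/sqrt(16182).
Square and sum: Σ |<v, e_j>|^2 = 210/29.
Compute ||v||^2 = v·v = 15.
Deficit = 15 − 210/29 = 225/29 ≥ 0, confirming Bessel's inequality. (The deficit equals ||v − Σ <v,e_j> e_j||^2, the squared distance from v to span{e_j}.)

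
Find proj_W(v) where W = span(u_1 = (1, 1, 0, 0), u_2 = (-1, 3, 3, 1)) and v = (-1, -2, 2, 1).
proj_W(v) = (-37/18, -17/18, 5/6, 5/18)

Set up U = [u_1 | ... | u_2] ∈ R^(4×2). The projector onto W = col(U) is P = U (U^T U)^(-1) U^T.
Compute U^T U =
  [2, 2]
  [2, 20],
and U^T v = (-3, 2).
Solve U^T U · c = U^T v for the coefficients: c = (-16/9, 5/18). The projection is proj_W(v) = U c.
Check: (v - proj_W(v)) · u_1 = 0  (should be 0).
Check: (v - proj_W(v)) · u_2 = 0  (should be 0).
Result: proj_W(v) = (-37/18, -17/18, 5/6, 5/18).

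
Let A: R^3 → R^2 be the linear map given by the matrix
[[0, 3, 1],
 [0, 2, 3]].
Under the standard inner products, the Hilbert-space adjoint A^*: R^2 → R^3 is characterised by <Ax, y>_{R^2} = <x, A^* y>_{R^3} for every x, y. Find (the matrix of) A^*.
A^* = A^T =
[[0, 0],
 [3, 2],
 [1, 3]]

For real matrices with standard dot products, the defining identity <Ax, y> = <x, A^* y> gives (Ax)^T y = x^T (A^*) y, i.e. x^T A^T y = x^T (A^*) y. Since this holds for all x, y, we must have A^* = A^T. Therefore
A^* =
[[0, 0],
 [3, 2],
 [1, 3]].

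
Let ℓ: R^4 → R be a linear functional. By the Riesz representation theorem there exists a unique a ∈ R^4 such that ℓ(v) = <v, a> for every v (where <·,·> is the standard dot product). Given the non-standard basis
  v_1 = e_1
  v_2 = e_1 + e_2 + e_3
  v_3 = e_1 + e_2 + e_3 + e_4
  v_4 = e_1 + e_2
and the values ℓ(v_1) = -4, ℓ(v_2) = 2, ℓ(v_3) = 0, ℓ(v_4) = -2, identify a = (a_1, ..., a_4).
a = (-4, 2, 4, -2)

Write a = (a_1, ..., a_4) in the standard basis. For each basis vector v_i, ℓ(v_i) = <v_i, a> is a linear equation in the a_j's. Collect the n equations into a matrix system V a = ℓ, where row i of V is v_i (expressed in the standard basis). Since V is invertible (lower-triangular with 1s on the diagonal, up to permutation), solve by back-substitution:
  V =
[[1, 0, 0, 0],
 [1, 1, 1, 0],
 [1, 1, 1, 1],
 [1, 1, 0, 0]]
  V a = (-4, 2, 0, -2)
Solving gives a = (-4, 2, 4, -2).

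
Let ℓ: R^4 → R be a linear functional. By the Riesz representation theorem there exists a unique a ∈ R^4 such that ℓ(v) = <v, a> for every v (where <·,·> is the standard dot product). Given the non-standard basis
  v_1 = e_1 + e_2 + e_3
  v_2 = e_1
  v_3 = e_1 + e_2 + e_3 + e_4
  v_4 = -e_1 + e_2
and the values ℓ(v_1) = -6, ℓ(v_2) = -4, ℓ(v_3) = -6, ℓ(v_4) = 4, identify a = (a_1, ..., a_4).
a = (-4, 0, -2, 0)

Write a = (a_1, ..., a_4) in the standard basis. For each basis vector v_i, ℓ(v_i) = <v_i, a> is a linear equation in the a_j's. Collect the n equations into a matrix system V a = ℓ, where row i of V is v_i (expressed in the standard basis). Since V is invertible (lower-triangular with 1s on the diagonal, up to permutation), solve by back-substitution:
  V =
[[1, 1, 1, 0],
 [1, 0, 0, 0],
 [1, 1, 1, 1],
 [-1, 1, 0, 0]]
  V a = (-6, -4, -6, 4)
Solving gives a = (-4, 0, -2, 0).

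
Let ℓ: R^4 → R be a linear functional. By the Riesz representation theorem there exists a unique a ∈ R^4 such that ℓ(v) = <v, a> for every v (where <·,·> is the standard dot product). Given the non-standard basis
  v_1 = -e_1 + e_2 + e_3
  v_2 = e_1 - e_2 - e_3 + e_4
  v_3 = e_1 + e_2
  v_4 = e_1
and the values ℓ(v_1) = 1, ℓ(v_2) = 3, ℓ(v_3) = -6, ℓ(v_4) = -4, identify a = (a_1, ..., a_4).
a = (-4, -2, -1, 4)

Write a = (a_1, ..., a_4) in the standard basis. For each basis vector v_i, ℓ(v_i) = <v_i, a> is a linear equation in the a_j's. Collect the n equations into a matrix system V a = ℓ, where row i of V is v_i (expressed in the standard basis). Since V is invertible (lower-triangular with 1s on the diagonal, up to permutation), solve by back-substitution:
  V =
[[-1, 1, 1, 0],
 [1, -1, -1, 1],
 [1, 1, 0, 0],
 [1, 0, 0, 0]]
  V a = (1, 3, -6, -4)
Solving gives a = (-4, -2, -1, 4).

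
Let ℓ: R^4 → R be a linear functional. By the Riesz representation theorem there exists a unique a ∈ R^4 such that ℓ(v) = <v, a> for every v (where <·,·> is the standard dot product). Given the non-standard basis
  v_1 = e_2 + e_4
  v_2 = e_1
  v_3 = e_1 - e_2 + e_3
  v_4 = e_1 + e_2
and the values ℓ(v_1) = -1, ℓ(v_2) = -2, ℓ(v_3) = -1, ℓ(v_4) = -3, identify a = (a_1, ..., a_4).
a = (-2, -1, 0, 0)

Write a = (a_1, ..., a_4) in the standard basis. For each basis vector v_i, ℓ(v_i) = <v_i, a> is a linear equation in the a_j's. Collect the n equations into a matrix system V a = ℓ, where row i of V is v_i (expressed in the standard basis). Since V is invertible (lower-triangular with 1s on the diagonal, up to permutation), solve by back-substitution:
  V =
[[0, 1, 0, 1],
 [1, 0, 0, 0],
 [1, -1, 1, 0],
 [1, 1, 0, 0]]
  V a = (-1, -2, -1, -3)
Solving gives a = (-2, -1, 0, 0).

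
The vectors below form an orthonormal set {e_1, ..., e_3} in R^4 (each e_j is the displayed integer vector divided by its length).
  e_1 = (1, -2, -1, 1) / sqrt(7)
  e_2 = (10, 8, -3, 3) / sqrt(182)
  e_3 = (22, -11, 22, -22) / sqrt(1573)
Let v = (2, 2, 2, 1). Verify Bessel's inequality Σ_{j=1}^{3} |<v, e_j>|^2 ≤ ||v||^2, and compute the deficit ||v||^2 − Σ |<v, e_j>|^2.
Σ |<v, e_j>|^2 = 17/2; ||v||^2 = 13; deficit = 9/2

Write each e_j = u_j / sqrt(<u_j, u_j>) where u_j is the displayed integer vector. Then <v, e_j> = <v, u_j> / sqrt(<u_j, u_j>), so |<v, e_j>|^2 = <v, u_j>^2 / <u_j, u_j>.
Coefficients: <v, e_1> = -3/sqrt(7), <v, e_2> = 33/sqrt(182), <v, e_3> = 44/sqrt(1573).
Square and sum: Σ |<v, e_j>|^2 = 17/2.
Compute ||v||^2 = v·v = 13.
Deficit = 13 − 17/2 = 9/2 ≥ 0, confirming Bessel's inequality. (The deficit equals ||v − Σ <v,e_j> e_j||^2, the squared distance from v to span{e_j}.)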